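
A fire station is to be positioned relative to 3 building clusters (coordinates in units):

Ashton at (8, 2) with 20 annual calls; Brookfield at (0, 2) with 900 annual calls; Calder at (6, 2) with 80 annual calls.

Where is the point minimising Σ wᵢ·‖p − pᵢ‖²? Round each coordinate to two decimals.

(0.64, 2.00)

The minimiser of Σwᵢ‖p−pᵢ‖² is the weighted centroid p* = (Σwᵢpᵢ)/(Σwᵢ).
Σwᵢ = 1000.
Σwᵢxᵢ = 20·8 + 900·0 + 80·6 = 640.
Σwᵢyᵢ = 20·2 + 900·2 + 80·2 = 2000.
x* = 640/1000 = 0.64, y* = 2000/1000 = 2.00.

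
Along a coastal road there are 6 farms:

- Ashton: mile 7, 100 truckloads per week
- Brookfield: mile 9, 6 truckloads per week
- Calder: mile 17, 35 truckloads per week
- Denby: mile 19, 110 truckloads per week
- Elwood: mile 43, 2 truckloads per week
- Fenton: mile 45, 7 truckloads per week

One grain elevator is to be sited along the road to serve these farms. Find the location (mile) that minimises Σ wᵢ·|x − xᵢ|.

x = 17

For a sum of weighted absolute distances on a line, the optimum is the weighted median (not the mean). Total weight W = 260; half-weight = 130.
Sort by position and accumulate weight:
  mile 7 (Ashton, w=100) → cum 100
  mile 9 (Brookfield, w=6) → cum 106
  mile 17 (Calder, w=35) → cum 141  ≥ 130 → median here
  mile 19 (Denby, w=110) → cum 251
  mile 43 (Elwood, w=2) → cum 253
  mile 45 (Fenton, w=7) → cum 260
Optimal location: mile 17.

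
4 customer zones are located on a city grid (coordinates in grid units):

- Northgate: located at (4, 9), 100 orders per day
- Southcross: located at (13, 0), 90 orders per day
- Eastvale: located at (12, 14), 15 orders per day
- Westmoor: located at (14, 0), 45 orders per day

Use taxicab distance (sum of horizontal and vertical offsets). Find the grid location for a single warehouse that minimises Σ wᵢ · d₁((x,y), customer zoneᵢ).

(13, 0)

Manhattan distance separates: Σwᵢ(|x−xᵢ|+|y−yᵢ|) = Σwᵢ|x−xᵢ| + Σwᵢ|y−yᵢ|, so x and y are optimised independently as 1-D weighted medians.
Total weight W = 250; half = 125.
x-coordinate, sorted with cumulative weight:
  x=4 (Northgate, w=100) cum 100
  x=12 (Eastvale, w=15) cum 115
  x=13 (Southcross, w=90) cum 205  ← median
  x=14 (Westmoor, w=45) cum 250
⇒ x* = 13
y-coordinate, sorted with cumulative weight:
  y=0 (Southcross, w=90) cum 90
  y=0 (Westmoor, w=45) cum 135  ← median
  y=9 (Northgate, w=100) cum 235
  y=14 (Eastvale, w=15) cum 250
⇒ y* = 0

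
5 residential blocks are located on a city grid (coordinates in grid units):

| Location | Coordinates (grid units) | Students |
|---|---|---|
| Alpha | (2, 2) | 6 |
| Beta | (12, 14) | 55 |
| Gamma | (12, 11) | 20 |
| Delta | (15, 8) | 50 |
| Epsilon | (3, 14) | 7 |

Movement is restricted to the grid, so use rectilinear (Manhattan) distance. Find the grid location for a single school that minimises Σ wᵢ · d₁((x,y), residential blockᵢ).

(12, 11)

Manhattan distance separates: Σwᵢ(|x−xᵢ|+|y−yᵢ|) = Σwᵢ|x−xᵢ| + Σwᵢ|y−yᵢ|, so x and y are optimised independently as 1-D weighted medians.
Total weight W = 138; half = 69.
x-coordinate, sorted with cumulative weight:
  x=2 (Alpha, w=6) cum 6
  x=3 (Epsilon, w=7) cum 13
  x=12 (Beta, w=55) cum 68
  x=12 (Gamma, w=20) cum 88  ← median
  x=15 (Delta, w=50) cum 138
⇒ x* = 12
y-coordinate, sorted with cumulative weight:
  y=2 (Alpha, w=6) cum 6
  y=8 (Delta, w=50) cum 56
  y=11 (Gamma, w=20) cum 76  ← median
  y=14 (Beta, w=55) cum 131
  y=14 (Epsilon, w=7) cum 138
⇒ y* = 11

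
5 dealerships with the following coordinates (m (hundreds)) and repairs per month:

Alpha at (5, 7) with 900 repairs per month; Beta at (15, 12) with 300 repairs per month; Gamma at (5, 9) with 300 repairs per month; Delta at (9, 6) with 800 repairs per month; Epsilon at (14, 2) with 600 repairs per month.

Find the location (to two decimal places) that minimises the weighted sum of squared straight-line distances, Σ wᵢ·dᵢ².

(9.00, 6.41)

The minimiser of Σwᵢ‖p−pᵢ‖² is the weighted centroid p* = (Σwᵢpᵢ)/(Σwᵢ).
Σwᵢ = 2900.
Σwᵢxᵢ = 900·5 + 300·15 + 300·5 + 800·9 + 600·14 = 26100.
Σwᵢyᵢ = 900·7 + 300·12 + 300·9 + 800·6 + 600·2 = 18600.
x* = 26100/2900 = 9.00, y* = 18600/2900 = 6.41.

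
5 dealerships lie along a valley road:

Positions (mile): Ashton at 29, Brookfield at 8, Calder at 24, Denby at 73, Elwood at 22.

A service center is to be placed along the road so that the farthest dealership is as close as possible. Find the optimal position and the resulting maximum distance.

location 40.5, max distance 32.5

The 1-center on a line is the midpoint of the two extreme points: leftmost at 8, rightmost at 73.
Optimal location = (8 + 73)/2 = 40.5; maximum distance = (73 − 8)/2 = 32.5.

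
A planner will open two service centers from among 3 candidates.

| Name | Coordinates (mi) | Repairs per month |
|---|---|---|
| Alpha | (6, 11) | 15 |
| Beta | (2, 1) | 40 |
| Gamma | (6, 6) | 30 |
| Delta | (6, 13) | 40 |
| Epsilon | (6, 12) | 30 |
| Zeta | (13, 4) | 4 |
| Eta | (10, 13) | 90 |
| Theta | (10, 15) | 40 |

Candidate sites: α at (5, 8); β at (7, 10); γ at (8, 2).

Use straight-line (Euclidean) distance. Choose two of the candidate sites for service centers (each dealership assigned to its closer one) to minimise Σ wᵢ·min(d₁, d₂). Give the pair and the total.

{β, γ}, total 1218.4

Evaluate every pair (each demand assigned to the nearer of the two):
  {β, γ}: total = 1218.4
  {α, β}: total = 1235.5
  {α, γ}: total = 1687.5
Best pair: {β, γ} with total 1218.4.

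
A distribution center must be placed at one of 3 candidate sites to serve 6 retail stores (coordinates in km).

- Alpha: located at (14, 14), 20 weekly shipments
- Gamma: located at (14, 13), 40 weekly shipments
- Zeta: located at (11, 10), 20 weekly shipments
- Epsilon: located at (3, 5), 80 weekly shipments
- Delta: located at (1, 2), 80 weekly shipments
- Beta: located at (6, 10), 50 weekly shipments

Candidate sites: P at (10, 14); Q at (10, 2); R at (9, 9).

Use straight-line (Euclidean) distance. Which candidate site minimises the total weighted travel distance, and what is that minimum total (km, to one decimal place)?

R, total 2027.7 km

Total weighted distance at each candidate:
  P (10, 14): total = 2722.4
  Q (10, 2): total = 2658.9
  R (9, 9): total = 2027.7
Minimum is at R with total 2027.7 km.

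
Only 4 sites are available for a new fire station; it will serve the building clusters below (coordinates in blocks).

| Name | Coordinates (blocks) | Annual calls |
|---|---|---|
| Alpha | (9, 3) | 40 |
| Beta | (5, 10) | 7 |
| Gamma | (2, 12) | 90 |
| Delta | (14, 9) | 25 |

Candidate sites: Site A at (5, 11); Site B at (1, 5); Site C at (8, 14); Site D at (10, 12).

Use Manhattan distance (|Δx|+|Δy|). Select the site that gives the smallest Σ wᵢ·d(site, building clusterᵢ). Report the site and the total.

Site A, total 1122 blocks

Total weighted distance at each candidate:
  Site A (5, 11): total = 1122
  Site B (1, 5): total = 1608
  Site C (8, 14): total = 1524
  Site D (10, 12): total = 1344
Minimum is at Site A with total 1122 blocks.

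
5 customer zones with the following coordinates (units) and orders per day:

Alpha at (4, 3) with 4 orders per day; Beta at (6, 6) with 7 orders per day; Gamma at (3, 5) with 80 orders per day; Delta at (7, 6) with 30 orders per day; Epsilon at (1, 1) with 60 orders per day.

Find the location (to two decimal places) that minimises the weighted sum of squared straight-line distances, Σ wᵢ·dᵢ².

The minimiser of Σwᵢ‖p−pᵢ‖² is the weighted centroid p* = (Σwᵢpᵢ)/(Σwᵢ).
Σwᵢ = 181.
Σwᵢxᵢ = 4·4 + 7·6 + 80·3 + 30·7 + 60·1 = 568.
Σwᵢyᵢ = 4·3 + 7·6 + 80·5 + 30·6 + 60·1 = 694.
x* = 568/181 = 3.14, y* = 694/181 = 3.83.

(3.14, 3.83)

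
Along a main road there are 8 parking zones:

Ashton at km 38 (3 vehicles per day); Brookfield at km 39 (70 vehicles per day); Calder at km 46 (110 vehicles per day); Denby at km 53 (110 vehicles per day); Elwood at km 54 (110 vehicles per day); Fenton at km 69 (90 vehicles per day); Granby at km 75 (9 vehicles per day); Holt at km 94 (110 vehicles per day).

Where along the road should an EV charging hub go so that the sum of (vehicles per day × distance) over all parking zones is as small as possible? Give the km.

x = 54

For a sum of weighted absolute distances on a line, the optimum is the weighted median (not the mean). Total weight W = 612; half-weight = 306.
Sort by position and accumulate weight:
  km 38 (Ashton, w=3) → cum 3
  km 39 (Brookfield, w=70) → cum 73
  km 46 (Calder, w=110) → cum 183
  km 53 (Denby, w=110) → cum 293
  km 54 (Elwood, w=110) → cum 403  ≥ 306 → median here
  km 69 (Fenton, w=90) → cum 493
  km 75 (Granby, w=9) → cum 502
  km 94 (Holt, w=110) → cum 612
Optimal location: km 54.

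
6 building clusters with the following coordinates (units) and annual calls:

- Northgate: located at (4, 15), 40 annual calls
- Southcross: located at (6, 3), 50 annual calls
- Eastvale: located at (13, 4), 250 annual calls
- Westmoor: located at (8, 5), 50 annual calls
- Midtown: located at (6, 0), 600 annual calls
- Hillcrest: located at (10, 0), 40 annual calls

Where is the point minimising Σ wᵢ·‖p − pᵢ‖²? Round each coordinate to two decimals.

The minimiser of Σwᵢ‖p−pᵢ‖² is the weighted centroid p* = (Σwᵢpᵢ)/(Σwᵢ).
Σwᵢ = 1030.
Σwᵢxᵢ = 40·4 + 50·6 + 250·13 + 50·8 + 600·6 + 40·10 = 8110.
Σwᵢyᵢ = 40·15 + 50·3 + 250·4 + 50·5 + 600·0 + 40·0 = 2000.
x* = 8110/1030 = 7.87, y* = 2000/1030 = 1.94.

(7.87, 1.94)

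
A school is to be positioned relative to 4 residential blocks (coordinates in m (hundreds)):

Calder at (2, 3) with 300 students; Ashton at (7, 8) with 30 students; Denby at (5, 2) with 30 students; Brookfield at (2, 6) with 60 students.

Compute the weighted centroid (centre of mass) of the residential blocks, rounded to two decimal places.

(2.57, 3.71)

The minimiser of Σwᵢ‖p−pᵢ‖² is the weighted centroid p* = (Σwᵢpᵢ)/(Σwᵢ).
Σwᵢ = 420.
Σwᵢxᵢ = 300·2 + 30·7 + 30·5 + 60·2 = 1080.
Σwᵢyᵢ = 300·3 + 30·8 + 30·2 + 60·6 = 1560.
x* = 1080/420 = 2.57, y* = 1560/420 = 3.71.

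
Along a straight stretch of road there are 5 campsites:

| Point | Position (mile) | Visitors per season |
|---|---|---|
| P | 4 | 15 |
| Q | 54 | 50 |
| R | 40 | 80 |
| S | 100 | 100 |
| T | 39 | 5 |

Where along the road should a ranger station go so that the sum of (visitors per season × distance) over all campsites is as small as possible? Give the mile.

For a sum of weighted absolute distances on a line, the optimum is the weighted median (not the mean). Total weight W = 250; half-weight = 125.
Sort by position and accumulate weight:
  mile 4 (P, w=15) → cum 15
  mile 39 (T, w=5) → cum 20
  mile 40 (R, w=80) → cum 100
  mile 54 (Q, w=50) → cum 150  ≥ 125 → median here
  mile 100 (S, w=100) → cum 250
Optimal location: mile 54.

x = 54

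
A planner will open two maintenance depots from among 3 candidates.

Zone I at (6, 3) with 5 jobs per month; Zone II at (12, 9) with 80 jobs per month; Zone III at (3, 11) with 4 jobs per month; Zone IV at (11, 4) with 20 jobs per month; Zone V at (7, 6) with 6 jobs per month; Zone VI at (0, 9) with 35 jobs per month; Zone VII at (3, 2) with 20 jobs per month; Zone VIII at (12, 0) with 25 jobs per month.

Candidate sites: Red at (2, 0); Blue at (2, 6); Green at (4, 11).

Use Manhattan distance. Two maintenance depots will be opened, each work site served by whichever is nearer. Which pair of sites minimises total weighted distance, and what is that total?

{Red, Green}, total 1667

Evaluate every pair (each demand assigned to the nearer of the two):
  {Red, Green}: total = 1667
  {Blue, Green}: total = 1764
  {Red, Blue}: total = 1834
Best pair: {Red, Green} with total 1667.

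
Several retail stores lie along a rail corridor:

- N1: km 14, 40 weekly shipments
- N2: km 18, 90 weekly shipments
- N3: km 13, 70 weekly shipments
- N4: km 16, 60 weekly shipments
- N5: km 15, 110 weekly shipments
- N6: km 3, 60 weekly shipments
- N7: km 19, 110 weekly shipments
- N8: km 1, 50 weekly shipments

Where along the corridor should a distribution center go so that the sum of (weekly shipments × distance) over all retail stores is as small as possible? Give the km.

For a sum of weighted absolute distances on a line, the optimum is the weighted median (not the mean). Total weight W = 590; half-weight = 295.
Sort by position and accumulate weight:
  km 1 (N8, w=50) → cum 50
  km 3 (N6, w=60) → cum 110
  km 13 (N3, w=70) → cum 180
  km 14 (N1, w=40) → cum 220
  km 15 (N5, w=110) → cum 330  ≥ 295 → median here
  km 16 (N4, w=60) → cum 390
  km 18 (N2, w=90) → cum 480
  km 19 (N7, w=110) → cum 590
Optimal location: km 15.

x = 15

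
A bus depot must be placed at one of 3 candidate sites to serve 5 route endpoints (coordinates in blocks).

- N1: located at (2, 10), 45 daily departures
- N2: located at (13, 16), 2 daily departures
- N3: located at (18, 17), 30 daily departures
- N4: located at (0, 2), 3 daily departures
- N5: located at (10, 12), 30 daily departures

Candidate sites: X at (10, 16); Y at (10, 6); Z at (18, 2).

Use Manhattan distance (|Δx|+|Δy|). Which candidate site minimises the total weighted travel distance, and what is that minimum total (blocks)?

X, total 1098 blocks

Total weighted distance at each candidate:
  X (10, 16): total = 1098
  Y (10, 6): total = 1358
  Z (18, 2): total = 2162
Minimum is at X with total 1098 blocks.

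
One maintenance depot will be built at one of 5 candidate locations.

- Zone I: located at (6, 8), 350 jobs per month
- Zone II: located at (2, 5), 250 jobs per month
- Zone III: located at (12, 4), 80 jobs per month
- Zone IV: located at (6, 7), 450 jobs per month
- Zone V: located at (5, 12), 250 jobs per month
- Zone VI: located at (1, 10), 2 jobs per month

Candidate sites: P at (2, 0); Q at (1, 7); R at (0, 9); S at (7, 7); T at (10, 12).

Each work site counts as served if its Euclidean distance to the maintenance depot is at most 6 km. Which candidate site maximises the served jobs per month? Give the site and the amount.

S, covering 1380

Coverage radius r = 6 km; a point is covered iff (Δx)²+(Δy)² ≤ 6² = 36.
  P (2, 0): covers {Zone II} → 250
  Q (1, 7): covers {Zone I, Zone II, Zone IV, Zone VI} → 1052
  R (0, 9): covers {Zone II, Zone V, Zone VI} → 502
  S (7, 7): covers {Zone I, Zone II, Zone III, Zone IV, Zone V} → 1380
  T (10, 12): covers {Zone I, Zone V} → 600
Maximum coverage at S: 1380 jobs per month.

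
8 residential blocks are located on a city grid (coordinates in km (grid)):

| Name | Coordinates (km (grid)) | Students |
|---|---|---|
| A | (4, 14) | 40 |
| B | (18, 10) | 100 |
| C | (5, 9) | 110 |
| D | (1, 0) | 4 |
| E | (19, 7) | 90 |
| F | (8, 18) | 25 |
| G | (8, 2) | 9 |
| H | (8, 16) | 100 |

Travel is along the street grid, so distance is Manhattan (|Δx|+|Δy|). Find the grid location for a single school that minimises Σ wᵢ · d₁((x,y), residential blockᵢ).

Manhattan distance separates: Σwᵢ(|x−xᵢ|+|y−yᵢ|) = Σwᵢ|x−xᵢ| + Σwᵢ|y−yᵢ|, so x and y are optimised independently as 1-D weighted medians.
Total weight W = 478; half = 239.
x-coordinate, sorted with cumulative weight:
  x=1 (D, w=4) cum 4
  x=4 (A, w=40) cum 44
  x=5 (C, w=110) cum 154
  x=8 (F, w=25) cum 179
  x=8 (G, w=9) cum 188
  x=8 (H, w=100) cum 288  ← median
  x=18 (B, w=100) cum 388
  x=19 (E, w=90) cum 478
⇒ x* = 8
y-coordinate, sorted with cumulative weight:
  y=0 (D, w=4) cum 4
  y=2 (G, w=9) cum 13
  y=7 (E, w=90) cum 103
  y=9 (C, w=110) cum 213
  y=10 (B, w=100) cum 313  ← median
  y=14 (A, w=40) cum 353
  y=16 (H, w=100) cum 453
  y=18 (F, w=25) cum 478
⇒ y* = 10

(8, 10)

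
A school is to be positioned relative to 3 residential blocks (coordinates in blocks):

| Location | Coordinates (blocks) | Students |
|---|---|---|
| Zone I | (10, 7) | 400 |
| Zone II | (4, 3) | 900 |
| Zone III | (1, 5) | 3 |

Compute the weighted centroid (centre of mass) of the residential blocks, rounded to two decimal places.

(5.83, 4.23)

The minimiser of Σwᵢ‖p−pᵢ‖² is the weighted centroid p* = (Σwᵢpᵢ)/(Σwᵢ).
Σwᵢ = 1303.
Σwᵢxᵢ = 400·10 + 900·4 + 3·1 = 7603.
Σwᵢyᵢ = 400·7 + 900·3 + 3·5 = 5515.
x* = 7603/1303 = 5.83, y* = 5515/1303 = 4.23.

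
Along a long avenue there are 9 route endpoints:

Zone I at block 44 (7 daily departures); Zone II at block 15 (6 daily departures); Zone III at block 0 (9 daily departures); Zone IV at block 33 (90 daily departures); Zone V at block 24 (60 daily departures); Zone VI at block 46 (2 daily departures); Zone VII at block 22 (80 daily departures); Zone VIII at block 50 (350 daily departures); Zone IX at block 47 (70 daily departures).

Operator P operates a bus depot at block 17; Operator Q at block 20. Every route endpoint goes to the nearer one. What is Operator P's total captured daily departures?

The indifferent point is the midpoint (17+20)/2 = 18.5; route endpoints left of it (closer to Operator P at 17) go to Operator P, those right go to Operator Q.
  Zone III at 0 (w=9) → Operator P
  Zone II at 15 (w=6) → Operator P
  Zone VII at 22 (w=80) → Operator Q
  Zone V at 24 (w=60) → Operator Q
  Zone IV at 33 (w=90) → Operator Q
  Zone I at 44 (w=7) → Operator Q
  Zone VI at 46 (w=2) → Operator Q
  Zone IX at 47 (w=70) → Operator Q
  Zone VIII at 50 (w=350) → Operator Q
Operator P captures 15; Operator Q captures 659.

15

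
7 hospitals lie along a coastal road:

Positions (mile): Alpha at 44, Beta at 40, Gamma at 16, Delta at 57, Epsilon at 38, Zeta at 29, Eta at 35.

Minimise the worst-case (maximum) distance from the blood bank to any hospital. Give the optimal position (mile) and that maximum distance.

location 36.5, max distance 20.5

The 1-center on a line is the midpoint of the two extreme points: leftmost at 16, rightmost at 57.
Optimal location = (16 + 57)/2 = 36.5; maximum distance = (57 − 16)/2 = 20.5.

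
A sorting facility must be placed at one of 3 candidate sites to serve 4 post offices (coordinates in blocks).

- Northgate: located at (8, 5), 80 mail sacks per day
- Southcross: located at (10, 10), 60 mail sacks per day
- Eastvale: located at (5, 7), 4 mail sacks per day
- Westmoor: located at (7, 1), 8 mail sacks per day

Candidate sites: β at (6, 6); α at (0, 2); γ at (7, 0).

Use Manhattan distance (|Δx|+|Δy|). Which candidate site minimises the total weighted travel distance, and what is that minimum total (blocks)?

Total weighted distance at each candidate:
  β (6, 6): total = 776
  α (0, 2): total = 2064
  γ (7, 0): total = 1304
Minimum is at β with total 776 blocks.

β, total 776 blocks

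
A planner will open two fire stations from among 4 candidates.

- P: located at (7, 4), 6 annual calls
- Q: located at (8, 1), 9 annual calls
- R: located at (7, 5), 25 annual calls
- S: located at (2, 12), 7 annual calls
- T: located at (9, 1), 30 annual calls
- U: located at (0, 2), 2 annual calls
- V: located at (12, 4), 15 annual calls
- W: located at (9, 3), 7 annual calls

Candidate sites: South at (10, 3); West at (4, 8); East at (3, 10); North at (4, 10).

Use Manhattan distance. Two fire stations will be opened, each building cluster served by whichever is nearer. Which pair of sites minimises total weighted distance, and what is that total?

Evaluate every pair (each demand assigned to the nearer of the two):
  {South, East}: total = 370
  {South, North}: total = 377
  {South, West}: total = 389
  {West, East}: total = 942
  {West, North}: total = 949
  {East, North}: total = 1128
Best pair: {South, East} with total 370.

{South, East}, total 370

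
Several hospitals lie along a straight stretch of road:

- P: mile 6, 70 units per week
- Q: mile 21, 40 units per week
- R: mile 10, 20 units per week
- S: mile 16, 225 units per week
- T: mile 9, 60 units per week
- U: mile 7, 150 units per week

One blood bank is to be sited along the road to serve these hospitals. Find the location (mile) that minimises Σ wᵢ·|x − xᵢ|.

For a sum of weighted absolute distances on a line, the optimum is the weighted median (not the mean). Total weight W = 565; half-weight = 282.5.
Sort by position and accumulate weight:
  mile 6 (P, w=70) → cum 70
  mile 7 (U, w=150) → cum 220
  mile 9 (T, w=60) → cum 280
  mile 10 (R, w=20) → cum 300  ≥ 282.5 → median here
  mile 16 (S, w=225) → cum 525
  mile 21 (Q, w=40) → cum 565
Optimal location: mile 10.

x = 10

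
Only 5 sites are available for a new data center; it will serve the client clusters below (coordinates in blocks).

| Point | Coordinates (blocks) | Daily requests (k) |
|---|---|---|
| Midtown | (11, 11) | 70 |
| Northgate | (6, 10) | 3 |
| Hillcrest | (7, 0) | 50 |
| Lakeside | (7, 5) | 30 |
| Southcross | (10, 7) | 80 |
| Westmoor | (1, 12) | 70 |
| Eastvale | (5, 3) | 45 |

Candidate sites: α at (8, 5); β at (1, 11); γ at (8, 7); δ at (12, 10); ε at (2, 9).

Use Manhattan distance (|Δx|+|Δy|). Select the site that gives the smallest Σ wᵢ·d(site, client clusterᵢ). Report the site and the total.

Total weighted distance at each candidate:
  α (8, 5): total = 2506
  β (1, 11): total = 3578
  γ (8, 7): total = 2310
  δ (12, 10): total = 3148
  ε (2, 9): total = 3240
Minimum is at γ with total 2310 blocks.

γ, total 2310 blocks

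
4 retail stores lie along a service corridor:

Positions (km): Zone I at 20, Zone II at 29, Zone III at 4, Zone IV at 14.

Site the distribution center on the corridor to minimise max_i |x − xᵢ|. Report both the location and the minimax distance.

location 16.5, max distance 12.5

The 1-center on a line is the midpoint of the two extreme points: leftmost at 4, rightmost at 29.
Optimal location = (4 + 29)/2 = 16.5; maximum distance = (29 − 4)/2 = 12.5.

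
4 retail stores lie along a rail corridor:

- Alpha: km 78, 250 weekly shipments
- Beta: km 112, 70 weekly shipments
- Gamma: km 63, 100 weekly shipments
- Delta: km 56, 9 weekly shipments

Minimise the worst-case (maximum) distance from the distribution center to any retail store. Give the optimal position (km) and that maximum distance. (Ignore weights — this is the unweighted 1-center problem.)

location 84, max distance 28

The 1-center on a line is the midpoint of the two extreme points: leftmost at 56, rightmost at 112.
Optimal location = (56 + 112)/2 = 84; maximum distance = (112 − 56)/2 = 28.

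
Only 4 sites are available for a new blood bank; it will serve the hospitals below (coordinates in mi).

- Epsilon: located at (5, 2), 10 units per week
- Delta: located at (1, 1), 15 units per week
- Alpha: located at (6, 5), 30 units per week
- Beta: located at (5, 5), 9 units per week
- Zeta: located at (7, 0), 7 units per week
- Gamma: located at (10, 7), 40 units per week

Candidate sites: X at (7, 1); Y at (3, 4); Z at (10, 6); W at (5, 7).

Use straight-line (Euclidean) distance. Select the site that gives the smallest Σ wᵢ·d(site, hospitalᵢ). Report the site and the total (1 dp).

Z, total 475.0 mi

Total weighted distance at each candidate:
  X (7, 1): total = 551.6
  Y (3, 4): total = 541.6
  Z (10, 6): total = 475.0
  W (5, 7): total = 494.2
Minimum is at Z with total 475.0 mi.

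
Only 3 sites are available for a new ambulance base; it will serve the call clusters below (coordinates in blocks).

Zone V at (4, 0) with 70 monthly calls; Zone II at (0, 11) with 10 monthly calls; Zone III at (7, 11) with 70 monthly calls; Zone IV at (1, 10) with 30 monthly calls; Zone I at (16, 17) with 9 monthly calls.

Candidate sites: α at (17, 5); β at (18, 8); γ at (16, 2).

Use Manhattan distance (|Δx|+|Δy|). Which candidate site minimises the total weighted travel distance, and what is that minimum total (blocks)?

Total weighted distance at each candidate:
  α (17, 5): total = 3357
  β (18, 8): total = 3399
  γ (16, 2): total = 3315
Minimum is at γ with total 3315 blocks.

γ, total 3315 blocks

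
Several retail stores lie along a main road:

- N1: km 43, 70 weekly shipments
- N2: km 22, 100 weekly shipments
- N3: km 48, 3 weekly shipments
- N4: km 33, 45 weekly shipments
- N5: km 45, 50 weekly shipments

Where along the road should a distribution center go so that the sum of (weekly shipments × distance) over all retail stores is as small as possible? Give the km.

x = 33

For a sum of weighted absolute distances on a line, the optimum is the weighted median (not the mean). Total weight W = 268; half-weight = 134.
Sort by position and accumulate weight:
  km 22 (N2, w=100) → cum 100
  km 33 (N4, w=45) → cum 145  ≥ 134 → median here
  km 43 (N1, w=70) → cum 215
  km 45 (N5, w=50) → cum 265
  km 48 (N3, w=3) → cum 268
Optimal location: km 33.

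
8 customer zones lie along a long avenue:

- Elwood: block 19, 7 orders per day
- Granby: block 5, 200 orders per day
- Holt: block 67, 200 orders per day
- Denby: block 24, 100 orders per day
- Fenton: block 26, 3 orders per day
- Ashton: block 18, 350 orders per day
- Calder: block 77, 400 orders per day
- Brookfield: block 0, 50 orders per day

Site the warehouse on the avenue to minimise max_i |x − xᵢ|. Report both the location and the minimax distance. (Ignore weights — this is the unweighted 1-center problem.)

location 38.5, max distance 38.5

The 1-center on a line is the midpoint of the two extreme points: leftmost at 0, rightmost at 77.
Optimal location = (0 + 77)/2 = 38.5; maximum distance = (77 − 0)/2 = 38.5.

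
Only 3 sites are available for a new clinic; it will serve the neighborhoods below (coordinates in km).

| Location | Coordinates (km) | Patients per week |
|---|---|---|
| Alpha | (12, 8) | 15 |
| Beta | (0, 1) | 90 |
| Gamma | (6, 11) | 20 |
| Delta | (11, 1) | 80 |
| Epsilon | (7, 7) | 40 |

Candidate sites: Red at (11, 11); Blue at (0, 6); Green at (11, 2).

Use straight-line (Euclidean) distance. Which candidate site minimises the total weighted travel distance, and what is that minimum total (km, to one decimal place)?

Green, total 1627.4 km

Total weighted distance at each candidate:
  Red (11, 11): total = 2511.7
  Blue (0, 6): total = 2038.2
  Green (11, 2): total = 1627.4
Minimum is at Green with total 1627.4 km.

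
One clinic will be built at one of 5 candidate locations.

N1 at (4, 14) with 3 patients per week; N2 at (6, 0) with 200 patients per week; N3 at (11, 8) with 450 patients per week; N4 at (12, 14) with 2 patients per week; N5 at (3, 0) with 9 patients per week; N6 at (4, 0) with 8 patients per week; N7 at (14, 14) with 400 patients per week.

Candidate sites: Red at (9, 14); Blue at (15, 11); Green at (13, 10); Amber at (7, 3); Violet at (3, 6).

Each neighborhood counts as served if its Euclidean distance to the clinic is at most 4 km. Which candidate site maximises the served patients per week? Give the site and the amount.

Coverage radius r = 4 km; a point is covered iff (Δx)²+(Δy)² ≤ 4² = 16.
  Red (9, 14): covers {N4} → 2
  Blue (15, 11): covers {N7} → 400
  Green (13, 10): covers {N3} → 450
  Amber (7, 3): covers {N2} → 200
  Violet (3, 6): covers {none} → 0
Maximum coverage at Green: 450 patients per week.

Green, covering 450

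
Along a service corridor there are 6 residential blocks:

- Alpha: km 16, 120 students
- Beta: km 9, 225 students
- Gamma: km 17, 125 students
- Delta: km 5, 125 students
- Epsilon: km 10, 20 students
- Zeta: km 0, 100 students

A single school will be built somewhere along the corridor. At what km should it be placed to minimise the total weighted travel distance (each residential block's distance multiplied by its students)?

x = 9

For a sum of weighted absolute distances on a line, the optimum is the weighted median (not the mean). Total weight W = 715; half-weight = 357.5.
Sort by position and accumulate weight:
  km 0 (Zeta, w=100) → cum 100
  km 5 (Delta, w=125) → cum 225
  km 9 (Beta, w=225) → cum 450  ≥ 357.5 → median here
  km 10 (Epsilon, w=20) → cum 470
  km 16 (Alpha, w=120) → cum 590
  km 17 (Gamma, w=125) → cum 715
Optimal location: km 9.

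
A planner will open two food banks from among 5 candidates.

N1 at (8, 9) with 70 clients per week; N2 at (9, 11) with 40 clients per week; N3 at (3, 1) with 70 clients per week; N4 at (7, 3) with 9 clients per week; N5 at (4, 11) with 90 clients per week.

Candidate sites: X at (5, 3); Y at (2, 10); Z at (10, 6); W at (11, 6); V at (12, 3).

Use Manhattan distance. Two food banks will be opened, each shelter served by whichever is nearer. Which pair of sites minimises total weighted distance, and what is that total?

Evaluate every pair (each demand assigned to the nearer of the two):
  {X, Y}: total = 1378
  {Y, Z}: total = 1614
  {X, Z}: total = 1698
  {Y, W}: total = 1733
  {X, W}: total = 1808
  {Y, V}: total = 1825
  {X, V}: total = 2178
  {Z, V}: total = 2395
  {Z, W}: total = 2474
  {W, V}: total = 2595
Best pair: {X, Y} with total 1378.

{X, Y}, total 1378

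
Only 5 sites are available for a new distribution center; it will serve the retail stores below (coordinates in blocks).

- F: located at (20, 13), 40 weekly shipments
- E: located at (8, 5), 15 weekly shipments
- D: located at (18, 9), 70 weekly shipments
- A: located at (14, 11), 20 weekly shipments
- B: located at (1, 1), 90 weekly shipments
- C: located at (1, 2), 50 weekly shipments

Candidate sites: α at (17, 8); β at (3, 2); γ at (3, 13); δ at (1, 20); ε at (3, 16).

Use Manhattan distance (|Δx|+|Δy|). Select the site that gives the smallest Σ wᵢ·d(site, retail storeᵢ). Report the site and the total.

β, total 3550 blocks

Total weighted distance at each candidate:
  α (17, 8): total = 3930
  β (3, 2): total = 3550
  γ (3, 13): total = 4375
  δ (1, 20): total = 6380
  ε (3, 16): total = 5230
Minimum is at β with total 3550 blocks.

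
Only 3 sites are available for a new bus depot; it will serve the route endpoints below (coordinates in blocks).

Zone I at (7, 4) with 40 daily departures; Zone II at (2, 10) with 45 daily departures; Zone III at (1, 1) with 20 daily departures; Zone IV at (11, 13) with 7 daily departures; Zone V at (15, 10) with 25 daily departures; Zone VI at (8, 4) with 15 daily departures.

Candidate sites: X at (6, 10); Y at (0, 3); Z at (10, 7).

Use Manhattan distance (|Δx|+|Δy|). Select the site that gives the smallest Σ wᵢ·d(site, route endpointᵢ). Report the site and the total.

Total weighted distance at each candidate:
  X (6, 10): total = 1141
  Y (0, 3): total = 1617
  Z (10, 7): total = 1359
Minimum is at X with total 1141 blocks.

X, total 1141 blocks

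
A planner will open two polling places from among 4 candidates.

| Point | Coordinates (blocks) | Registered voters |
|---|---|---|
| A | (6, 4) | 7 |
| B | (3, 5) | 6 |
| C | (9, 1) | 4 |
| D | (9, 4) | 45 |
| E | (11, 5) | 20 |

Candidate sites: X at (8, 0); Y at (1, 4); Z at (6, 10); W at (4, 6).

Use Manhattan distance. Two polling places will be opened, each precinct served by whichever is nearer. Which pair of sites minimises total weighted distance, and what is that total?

Evaluate every pair (each demand assigned to the nearer of the two):
  {X, W}: total = 433
  {X, Y}: total = 446
  {X, Z}: total = 483
  {Y, W}: total = 555
  {Z, W}: total = 555
  {Y, Z}: total = 657
Best pair: {X, W} with total 433.

{X, W}, total 433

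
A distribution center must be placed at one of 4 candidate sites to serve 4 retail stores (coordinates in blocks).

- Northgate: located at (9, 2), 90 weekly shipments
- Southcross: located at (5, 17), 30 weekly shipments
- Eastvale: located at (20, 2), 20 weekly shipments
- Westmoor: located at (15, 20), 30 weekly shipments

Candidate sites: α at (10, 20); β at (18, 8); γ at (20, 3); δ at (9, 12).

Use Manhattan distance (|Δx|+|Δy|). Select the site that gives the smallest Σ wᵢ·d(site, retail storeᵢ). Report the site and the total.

δ, total 2010 blocks

Total weighted distance at each candidate:
  α (10, 20): total = 2660
  β (18, 8): total = 2620
  γ (20, 3): total = 2630
  δ (9, 12): total = 2010
Minimum is at δ with total 2010 blocks.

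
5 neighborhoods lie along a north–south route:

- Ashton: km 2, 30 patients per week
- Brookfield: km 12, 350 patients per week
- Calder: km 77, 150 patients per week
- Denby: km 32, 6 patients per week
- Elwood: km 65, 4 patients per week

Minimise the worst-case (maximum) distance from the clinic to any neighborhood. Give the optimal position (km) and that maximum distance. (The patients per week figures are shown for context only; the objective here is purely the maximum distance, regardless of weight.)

location 39.5, max distance 37.5

The 1-center on a line is the midpoint of the two extreme points: leftmost at 2, rightmost at 77.
Optimal location = (2 + 77)/2 = 39.5; maximum distance = (77 − 2)/2 = 37.5.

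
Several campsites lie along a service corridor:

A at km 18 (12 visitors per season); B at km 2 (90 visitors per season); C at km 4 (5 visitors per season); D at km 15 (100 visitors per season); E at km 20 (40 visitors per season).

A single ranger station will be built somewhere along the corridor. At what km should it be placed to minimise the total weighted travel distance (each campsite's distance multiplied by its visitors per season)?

x = 15

For a sum of weighted absolute distances on a line, the optimum is the weighted median (not the mean). Total weight W = 247; half-weight = 123.5.
Sort by position and accumulate weight:
  km 2 (B, w=90) → cum 90
  km 4 (C, w=5) → cum 95
  km 15 (D, w=100) → cum 195  ≥ 123.5 → median here
  km 18 (A, w=12) → cum 207
  km 20 (E, w=40) → cum 247
Optimal location: km 15.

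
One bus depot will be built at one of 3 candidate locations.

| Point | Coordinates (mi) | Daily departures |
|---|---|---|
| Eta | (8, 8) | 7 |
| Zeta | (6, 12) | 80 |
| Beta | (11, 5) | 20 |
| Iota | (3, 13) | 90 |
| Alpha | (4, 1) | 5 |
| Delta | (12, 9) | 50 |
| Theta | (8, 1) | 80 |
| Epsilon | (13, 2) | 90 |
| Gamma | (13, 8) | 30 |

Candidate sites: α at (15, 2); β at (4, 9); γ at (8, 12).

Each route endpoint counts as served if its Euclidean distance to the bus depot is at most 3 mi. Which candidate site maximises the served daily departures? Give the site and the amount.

α, covering 90

Coverage radius r = 3 mi; a point is covered iff (Δx)²+(Δy)² ≤ 3² = 9.
  α (15, 2): covers {Epsilon} → 90
  β (4, 9): covers {none} → 0
  γ (8, 12): covers {Zeta} → 80
Maximum coverage at α: 90 daily departures.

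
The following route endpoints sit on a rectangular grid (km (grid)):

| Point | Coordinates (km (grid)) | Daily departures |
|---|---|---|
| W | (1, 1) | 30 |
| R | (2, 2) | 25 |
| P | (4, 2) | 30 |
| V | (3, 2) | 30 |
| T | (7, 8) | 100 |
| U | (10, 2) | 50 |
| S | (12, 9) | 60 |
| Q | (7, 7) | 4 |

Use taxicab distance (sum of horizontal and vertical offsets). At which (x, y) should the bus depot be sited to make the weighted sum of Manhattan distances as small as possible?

(7, 2)

Manhattan distance separates: Σwᵢ(|x−xᵢ|+|y−yᵢ|) = Σwᵢ|x−xᵢ| + Σwᵢ|y−yᵢ|, so x and y are optimised independently as 1-D weighted medians.
Total weight W = 329; half = 164.5.
x-coordinate, sorted with cumulative weight:
  x=1 (W, w=30) cum 30
  x=2 (R, w=25) cum 55
  x=3 (V, w=30) cum 85
  x=4 (P, w=30) cum 115
  x=7 (T, w=100) cum 215  ← median
  x=7 (Q, w=4) cum 219
  x=10 (U, w=50) cum 269
  x=12 (S, w=60) cum 329
⇒ x* = 7
y-coordinate, sorted with cumulative weight:
  y=1 (W, w=30) cum 30
  y=2 (R, w=25) cum 55
  y=2 (P, w=30) cum 85
  y=2 (V, w=30) cum 115
  y=2 (U, w=50) cum 165  ← median
  y=7 (Q, w=4) cum 169
  y=8 (T, w=100) cum 269
  y=9 (S, w=60) cum 329
⇒ y* = 2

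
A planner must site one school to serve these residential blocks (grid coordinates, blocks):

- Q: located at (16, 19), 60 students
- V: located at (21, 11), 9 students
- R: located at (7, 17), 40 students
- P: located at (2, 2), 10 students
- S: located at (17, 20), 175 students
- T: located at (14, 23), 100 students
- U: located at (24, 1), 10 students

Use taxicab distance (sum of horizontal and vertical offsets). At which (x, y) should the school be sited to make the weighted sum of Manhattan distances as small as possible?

Manhattan distance separates: Σwᵢ(|x−xᵢ|+|y−yᵢ|) = Σwᵢ|x−xᵢ| + Σwᵢ|y−yᵢ|, so x and y are optimised independently as 1-D weighted medians.
Total weight W = 404; half = 202.
x-coordinate, sorted with cumulative weight:
  x=2 (P, w=10) cum 10
  x=7 (R, w=40) cum 50
  x=14 (T, w=100) cum 150
  x=16 (Q, w=60) cum 210  ← median
  x=17 (S, w=175) cum 385
  x=21 (V, w=9) cum 394
  x=24 (U, w=10) cum 404
⇒ x* = 16
y-coordinate, sorted with cumulative weight:
  y=1 (U, w=10) cum 10
  y=2 (P, w=10) cum 20
  y=11 (V, w=9) cum 29
  y=17 (R, w=40) cum 69
  y=19 (Q, w=60) cum 129
  y=20 (S, w=175) cum 304  ← median
  y=23 (T, w=100) cum 404
⇒ y* = 20

(16, 20)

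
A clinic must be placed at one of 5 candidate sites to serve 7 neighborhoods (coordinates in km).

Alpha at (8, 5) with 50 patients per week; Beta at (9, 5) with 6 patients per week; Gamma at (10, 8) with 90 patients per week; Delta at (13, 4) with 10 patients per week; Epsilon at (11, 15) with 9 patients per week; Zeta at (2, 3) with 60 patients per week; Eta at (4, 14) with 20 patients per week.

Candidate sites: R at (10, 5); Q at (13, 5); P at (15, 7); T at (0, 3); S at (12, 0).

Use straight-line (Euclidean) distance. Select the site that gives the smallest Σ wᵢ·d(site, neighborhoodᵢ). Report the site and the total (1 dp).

R, total 1209.2 km

Total weighted distance at each candidate:
  R (10, 5): total = 1209.2
  Q (13, 5): total = 1683.0
  P (15, 7): total = 2054.3
  T (0, 3): total = 2104.8
  S (12, 0): total = 2222.7
Minimum is at R with total 1209.2 km.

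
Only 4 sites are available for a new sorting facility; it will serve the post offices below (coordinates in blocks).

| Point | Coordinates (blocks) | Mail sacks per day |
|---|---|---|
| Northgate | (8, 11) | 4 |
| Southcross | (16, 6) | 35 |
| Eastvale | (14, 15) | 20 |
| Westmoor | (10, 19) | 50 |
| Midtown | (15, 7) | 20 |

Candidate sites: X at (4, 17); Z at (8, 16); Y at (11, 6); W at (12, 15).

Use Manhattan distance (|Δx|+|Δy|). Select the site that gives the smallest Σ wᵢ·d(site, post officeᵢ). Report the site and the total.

W, total 1047 blocks

Total weighted distance at each candidate:
  X (4, 17): total = 1905
  Z (8, 16): total = 1360
  Y (11, 6): total = 1247
  W (12, 15): total = 1047
Minimum is at W with total 1047 blocks.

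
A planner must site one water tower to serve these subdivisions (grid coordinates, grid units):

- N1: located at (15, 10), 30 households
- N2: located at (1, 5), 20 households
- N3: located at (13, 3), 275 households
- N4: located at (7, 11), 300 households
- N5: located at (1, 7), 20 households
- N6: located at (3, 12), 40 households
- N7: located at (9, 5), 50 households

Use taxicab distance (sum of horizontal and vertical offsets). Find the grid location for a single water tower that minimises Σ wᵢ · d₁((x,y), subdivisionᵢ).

(7, 10)

Manhattan distance separates: Σwᵢ(|x−xᵢ|+|y−yᵢ|) = Σwᵢ|x−xᵢ| + Σwᵢ|y−yᵢ|, so x and y are optimised independently as 1-D weighted medians.
Total weight W = 735; half = 367.5.
x-coordinate, sorted with cumulative weight:
  x=1 (N2, w=20) cum 20
  x=1 (N5, w=20) cum 40
  x=3 (N6, w=40) cum 80
  x=7 (N4, w=300) cum 380  ← median
  x=9 (N7, w=50) cum 430
  x=13 (N3, w=275) cum 705
  x=15 (N1, w=30) cum 735
⇒ x* = 7
y-coordinate, sorted with cumulative weight:
  y=3 (N3, w=275) cum 275
  y=5 (N2, w=20) cum 295
  y=5 (N7, w=50) cum 345
  y=7 (N5, w=20) cum 365
  y=10 (N1, w=30) cum 395  ← median
  y=11 (N4, w=300) cum 695
  y=12 (N6, w=40) cum 735
⇒ y* = 10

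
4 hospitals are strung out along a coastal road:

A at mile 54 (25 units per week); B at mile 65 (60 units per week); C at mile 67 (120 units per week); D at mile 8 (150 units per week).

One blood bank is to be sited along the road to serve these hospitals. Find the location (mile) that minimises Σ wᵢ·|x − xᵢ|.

x = 65

For a sum of weighted absolute distances on a line, the optimum is the weighted median (not the mean). Total weight W = 355; half-weight = 177.5.
Sort by position and accumulate weight:
  mile 8 (D, w=150) → cum 150
  mile 54 (A, w=25) → cum 175
  mile 65 (B, w=60) → cum 235  ≥ 177.5 → median here
  mile 67 (C, w=120) → cum 355
Optimal location: mile 65.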